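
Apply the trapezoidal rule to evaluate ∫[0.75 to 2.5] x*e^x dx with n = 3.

f(x) = x*e^x
a = 0.75, b = 2.5, n = 3
h = (b - a)/n = 0.583333

Trapezoidal rule: (h/2)[f(x₀) + 2f(x₁) + 2f(x₂) + ... + f(xₙ)]

x_0 = 0.7500, f(x_0) = 1.587750, coefficient = 1
x_1 = 1.3333, f(x_1) = 5.058224, coefficient = 2
x_2 = 1.9167, f(x_2) = 13.029998, coefficient = 2
x_3 = 2.5000, f(x_3) = 30.456235, coefficient = 1

I ≈ (0.583333/2) × 68.220429 = 19.897625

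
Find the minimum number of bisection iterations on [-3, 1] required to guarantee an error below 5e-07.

We need (b-a)/2^n ≤ 5e-07
(1 - (-3))/2^n ≤ 5e-07
4/2^n ≤ 5e-07
2^n ≥ 8000000
n ≥ log₂(8000000) = 22.93
n ≥ 23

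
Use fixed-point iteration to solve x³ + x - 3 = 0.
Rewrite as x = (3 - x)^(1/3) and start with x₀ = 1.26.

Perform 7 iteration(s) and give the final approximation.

Equation: x³ + x - 3 = 0
Fixed-point form: x = (3 - x)^(1/3)
x₀ = 1.26

x_1 = g(1.260000) = 1.202771
x_2 = g(1.202771) = 1.215816
x_3 = g(1.215816) = 1.212867
x_4 = g(1.212867) = 1.213535
x_5 = g(1.213535) = 1.213384
x_6 = g(1.213384) = 1.213418
x_7 = g(1.213418) = 1.213410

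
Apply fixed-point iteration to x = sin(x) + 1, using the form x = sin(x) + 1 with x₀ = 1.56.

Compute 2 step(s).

Equation: x = sin(x) + 1
Fixed-point form: x = sin(x) + 1
x₀ = 1.56

x_1 = g(1.560000) = 1.999942
x_2 = g(1.999942) = 1.909322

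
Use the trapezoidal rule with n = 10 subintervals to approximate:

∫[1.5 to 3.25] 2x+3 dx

f(x) = 2x+3
a = 1.5, b = 3.25, n = 10
h = (b - a)/n = 0.175000

Trapezoidal rule: (h/2)[f(x₀) + 2f(x₁) + 2f(x₂) + ... + f(xₙ)]

x_0 = 1.5000, f(x_0) = 6.000000, coefficient = 1
x_1 = 1.6750, f(x_1) = 6.350000, coefficient = 2
x_2 = 1.8500, f(x_2) = 6.700000, coefficient = 2
x_3 = 2.0250, f(x_3) = 7.050000, coefficient = 2
x_4 = 2.2000, f(x_4) = 7.400000, coefficient = 2
x_5 = 2.3750, f(x_5) = 7.750000, coefficient = 2
x_6 = 2.5500, f(x_6) = 8.100000, coefficient = 2
x_7 = 2.7250, f(x_7) = 8.450000, coefficient = 2
x_8 = 2.9000, f(x_8) = 8.800000, coefficient = 2
x_9 = 3.0750, f(x_9) = 9.150000, coefficient = 2
x_10 = 3.2500, f(x_10) = 9.500000, coefficient = 1

I ≈ (0.175000/2) × 155.000000 = 13.562500
Exact value: 13.562500
Error: 0.000000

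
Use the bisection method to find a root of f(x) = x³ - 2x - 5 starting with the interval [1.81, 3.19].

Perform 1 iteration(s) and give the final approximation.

f(x) = x³ - 2x - 5
Initial interval: [1.81, 3.19]

Iteration 1:
  c_1 = (1.810000 + 3.190000)/2 = 2.500000
  f(c_1) = f(2.500000) = 5.625000
  f(a) × f(c) < 0, new interval: [1.810000, 2.500000]

After 1 iteration(s), the approximation is c_1 = 2.500000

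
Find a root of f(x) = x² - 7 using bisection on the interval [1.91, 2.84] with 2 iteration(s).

f(x) = x² - 7
Initial interval: [1.91, 2.84]

Iteration 1:
  c_1 = (1.910000 + 2.840000)/2 = 2.375000
  f(c_1) = f(2.375000) = -1.359375
  f(a) × f(c) ≥ 0, new interval: [2.375000, 2.840000]
Iteration 2:
  c_2 = (2.375000 + 2.840000)/2 = 2.607500
  f(c_2) = f(2.607500) = -0.200944
  f(a) × f(c) ≥ 0, new interval: [2.607500, 2.840000]

After 2 iteration(s), the approximation is c_2 = 2.607500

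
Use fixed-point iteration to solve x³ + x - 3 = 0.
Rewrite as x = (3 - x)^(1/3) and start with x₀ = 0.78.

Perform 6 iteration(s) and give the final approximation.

Equation: x³ + x - 3 = 0
Fixed-point form: x = (3 - x)^(1/3)
x₀ = 0.78

x_1 = g(0.780000) = 1.304521
x_2 = g(1.304521) = 1.192424
x_3 = g(1.192424) = 1.218145
x_4 = g(1.218145) = 1.212339
x_5 = g(1.212339) = 1.213654
x_6 = g(1.213654) = 1.213357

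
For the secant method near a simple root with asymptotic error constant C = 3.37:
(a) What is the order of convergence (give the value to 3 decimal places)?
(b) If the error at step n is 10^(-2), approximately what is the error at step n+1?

(a) Secant method has superlinear convergence with order φ = (1+√5)/2 ≈ 1.618.
    This means |e_{n+1}| ≈ C|e_n|^1.618.

(b) With |e_n| = 10^(-2) and C = 3.37:
    |e_{n+1}| ≈ 3.37 × (10^(-2))^1.618 = 3.37 × 10^(-3.24)

(a) ≈ 1.618 (golden ratio); (b) |e_{n+1}| ≈ 1.957e-03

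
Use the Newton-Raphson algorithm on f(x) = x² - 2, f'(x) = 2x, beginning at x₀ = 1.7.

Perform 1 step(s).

f(x) = x² - 2
f'(x) = 2x
x₀ = 1.7

Newton-Raphson formula: x_{n+1} = x_n - f(x_n)/f'(x_n)

Iteration 1:
  f(1.700000) = 0.890000
  f'(1.700000) = 3.400000
  x_1 = 1.700000 - 0.890000/3.400000 = 1.438235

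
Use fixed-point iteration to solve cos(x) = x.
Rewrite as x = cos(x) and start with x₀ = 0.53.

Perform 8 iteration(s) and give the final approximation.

Equation: cos(x) = x
Fixed-point form: x = cos(x)
x₀ = 0.53

x_1 = g(0.530000) = 0.862807
x_2 = g(0.862807) = 0.650308
x_3 = g(0.650308) = 0.795898
x_4 = g(0.795898) = 0.699644
x_5 = g(0.699644) = 0.765072
x_6 = g(0.765072) = 0.721333
x_7 = g(0.721333) = 0.750926
x_8 = g(0.750926) = 0.731057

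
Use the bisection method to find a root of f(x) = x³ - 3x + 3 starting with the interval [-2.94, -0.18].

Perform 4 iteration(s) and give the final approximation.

f(x) = x³ - 3x + 3
Initial interval: [-2.94, -0.18]

Iteration 1:
  c_1 = (-2.940000 + (-0.180000))/2 = -1.560000
  f(c_1) = f(-1.560000) = 3.883584
  f(a) × f(c) < 0, new interval: [-2.940000, -1.560000]
Iteration 2:
  c_2 = (-2.940000 + (-1.560000))/2 = -2.250000
  f(c_2) = f(-2.250000) = -1.640625
  f(a) × f(c) ≥ 0, new interval: [-2.250000, -1.560000]
Iteration 3:
  c_3 = (-2.250000 + (-1.560000))/2 = -1.905000
  f(c_3) = f(-1.905000) = 1.801707
  f(a) × f(c) < 0, new interval: [-2.250000, -1.905000]
Iteration 4:
  c_4 = (-2.250000 + (-1.905000))/2 = -2.077500
  f(c_4) = f(-2.077500) = 0.265997
  f(a) × f(c) < 0, new interval: [-2.250000, -2.077500]

After 4 iteration(s), the approximation is c_4 = -2.077500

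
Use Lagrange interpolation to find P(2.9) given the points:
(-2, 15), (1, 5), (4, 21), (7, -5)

Lagrange interpolation formula:
P(x) = Σ yᵢ × Lᵢ(x)
where Lᵢ(x) = Π_{j≠i} (x - xⱼ)/(xᵢ - xⱼ)

L_0(2.9) = (2.9 - 1)/(-2 - 1) × (2.9 - 4)/(-2 - 4) × (2.9 - 7)/(-2 - 7) = -0.052895
L_1(2.9) = (2.9 - (-2))/(1 - (-2)) × (2.9 - 4)/(1 - 4) × (2.9 - 7)/(1 - 7) = 0.409241
L_2(2.9) = (2.9 - (-2))/(4 - (-2)) × (2.9 - 1)/(4 - 1) × (2.9 - 7)/(4 - 7) = 0.706870
L_3(2.9) = (2.9 - (-2))/(7 - (-2)) × (2.9 - 1)/(7 - 1) × (2.9 - 4)/(7 - 4) = -0.063216

P(2.9) = 15×L_0(2.9) + 5×L_1(2.9) + 21×L_2(2.9) + (-5)×L_3(2.9)
P(2.9) = 16.413136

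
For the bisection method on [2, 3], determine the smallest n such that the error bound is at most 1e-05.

We need (b-a)/2^n ≤ 1e-05
(3 - 2)/2^n ≤ 1e-05
1/2^n ≤ 1e-05
2^n ≥ 100000
n ≥ log₂(100000) = 16.61
n ≥ 17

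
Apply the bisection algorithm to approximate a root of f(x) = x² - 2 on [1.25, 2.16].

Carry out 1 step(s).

f(x) = x² - 2
Initial interval: [1.25, 2.16]

Iteration 1:
  c_1 = (1.250000 + 2.160000)/2 = 1.705000
  f(c_1) = f(1.705000) = 0.907025
  f(a) × f(c) < 0, new interval: [1.250000, 1.705000]

After 1 iteration(s), the approximation is c_1 = 1.705000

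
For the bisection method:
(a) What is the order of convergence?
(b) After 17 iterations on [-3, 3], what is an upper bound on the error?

(a) Bisection has linear (order 1) convergence; the error is halved each step.

(b) Error bound = (b-a)/2^n = (3 - (-3))/2^{17}
    = 6/2^{17}

(a) 1 (linear); (b) error ≤ 4.58e-05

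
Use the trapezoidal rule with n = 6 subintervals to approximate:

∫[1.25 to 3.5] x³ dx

f(x) = x³
a = 1.25, b = 3.5, n = 6
h = (b - a)/n = 0.375000

Trapezoidal rule: (h/2)[f(x₀) + 2f(x₁) + 2f(x₂) + ... + f(xₙ)]

x_0 = 1.2500, f(x_0) = 1.953125, coefficient = 1
x_1 = 1.6250, f(x_1) = 4.291016, coefficient = 2
x_2 = 2.0000, f(x_2) = 8.000000, coefficient = 2
x_3 = 2.3750, f(x_3) = 13.396484, coefficient = 2
x_4 = 2.7500, f(x_4) = 20.796875, coefficient = 2
x_5 = 3.1250, f(x_5) = 30.517578, coefficient = 2
x_6 = 3.5000, f(x_6) = 42.875000, coefficient = 1

I ≈ (0.375000/2) × 198.832031 = 37.281006
Exact value: 36.905273
Error: 0.375732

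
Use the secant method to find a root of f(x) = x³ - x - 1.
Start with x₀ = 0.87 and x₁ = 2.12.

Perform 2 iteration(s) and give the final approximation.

f(x) = x³ - x - 1
x₀ = 0.87, x₁ = 2.12

Secant formula: x_{n+1} = x_n - f(x_n)(x_n - x_{n-1})/(f(x_n) - f(x_{n-1}))

Iteration 1:
  f(0.870000) = -1.211497
  f(2.120000) = 6.408128
  x_2 = 2.120000 - 6.408128×(2.120000 - 0.870000)/(6.408128 - (-1.211497))
       = 1.068746
Iteration 2:
  f(2.120000) = 6.408128
  f(1.068746) = -0.848005
  x_3 = 1.068746 - (-0.848005)×(1.068746 - 2.120000)/(-0.848005 - 6.408128)
       = 1.191603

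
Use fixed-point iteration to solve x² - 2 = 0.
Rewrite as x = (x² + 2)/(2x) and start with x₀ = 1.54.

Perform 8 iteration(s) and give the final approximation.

Equation: x² - 2 = 0
Fixed-point form: x = (x² + 2)/(2x)
x₀ = 1.54

x_1 = g(1.540000) = 1.419351
x_2 = g(1.419351) = 1.414223
x_3 = g(1.414223) = 1.414214
x_4 = g(1.414214) = 1.414214
x_5 = g(1.414214) = 1.414214
x_6 = g(1.414214) = 1.414214
x_7 = g(1.414214) = 1.414214
x_8 = g(1.414214) = 1.414214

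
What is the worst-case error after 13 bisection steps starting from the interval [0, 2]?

Bisection error bound: |error| ≤ (b-a)/2^n
|error| ≤ (2 - 0)/2^13 = 2/2^13
|error| ≤ 0.0002441406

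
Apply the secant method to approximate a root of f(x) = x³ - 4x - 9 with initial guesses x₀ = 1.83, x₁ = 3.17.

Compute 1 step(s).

f(x) = x³ - 4x - 9
x₀ = 1.83, x₁ = 3.17

Secant formula: x_{n+1} = x_n - f(x_n)(x_n - x_{n-1})/(f(x_n) - f(x_{n-1}))

Iteration 1:
  f(1.830000) = -10.191513
  f(3.170000) = 10.175013
  x_2 = 3.170000 - 10.175013×(3.170000 - 1.830000)/(10.175013 - (-10.191513))
       = 2.500543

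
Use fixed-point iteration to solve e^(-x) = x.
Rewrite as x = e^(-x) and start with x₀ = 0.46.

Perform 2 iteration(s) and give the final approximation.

Equation: e^(-x) = x
Fixed-point form: x = e^(-x)
x₀ = 0.46

x_1 = g(0.460000) = 0.631284
x_2 = g(0.631284) = 0.531909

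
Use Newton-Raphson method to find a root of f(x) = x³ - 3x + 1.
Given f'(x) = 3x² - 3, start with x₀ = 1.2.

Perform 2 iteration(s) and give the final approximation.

f(x) = x³ - 3x + 1
f'(x) = 3x² - 3
x₀ = 1.2

Newton-Raphson formula: x_{n+1} = x_n - f(x_n)/f'(x_n)

Iteration 1:
  f(1.200000) = -0.872000
  f'(1.200000) = 1.320000
  x_1 = 1.200000 - (-0.872000)/1.320000 = 1.860606
Iteration 2:
  f(1.860606) = 1.859330
  f'(1.860606) = 7.385565
  x_2 = 1.860606 - 1.859330/7.385565 = 1.608854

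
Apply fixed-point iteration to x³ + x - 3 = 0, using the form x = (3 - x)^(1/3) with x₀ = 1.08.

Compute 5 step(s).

Equation: x³ + x - 3 = 0
Fixed-point form: x = (3 - x)^(1/3)
x₀ = 1.08

x_1 = g(1.080000) = 1.242893
x_2 = g(1.242893) = 1.206700
x_3 = g(1.206700) = 1.214929
x_4 = g(1.214929) = 1.213068
x_5 = g(1.213068) = 1.213489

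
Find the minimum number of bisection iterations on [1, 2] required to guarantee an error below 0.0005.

We need (b-a)/2^n ≤ 0.0005
(2 - 1)/2^n ≤ 0.0005
1/2^n ≤ 0.0005
2^n ≥ 2000
n ≥ log₂(2000) = 10.97
n ≥ 11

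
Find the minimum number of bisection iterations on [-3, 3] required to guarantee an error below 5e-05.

We need (b-a)/2^n ≤ 5e-05
(3 - (-3))/2^n ≤ 5e-05
6/2^n ≤ 5e-05
2^n ≥ 120000
n ≥ log₂(120000) = 16.87
n ≥ 17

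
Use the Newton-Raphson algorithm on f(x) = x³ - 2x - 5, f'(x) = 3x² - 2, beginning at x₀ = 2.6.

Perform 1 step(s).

f(x) = x³ - 2x - 5
f'(x) = 3x² - 2
x₀ = 2.6

Newton-Raphson formula: x_{n+1} = x_n - f(x_n)/f'(x_n)

Iteration 1:
  f(2.600000) = 7.376000
  f'(2.600000) = 18.280000
  x_1 = 2.600000 - 7.376000/18.280000 = 2.196499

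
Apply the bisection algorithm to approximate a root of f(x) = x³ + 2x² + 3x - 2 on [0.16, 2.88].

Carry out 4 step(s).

f(x) = x³ + 2x² + 3x - 2
Initial interval: [0.16, 2.88]

Iteration 1:
  c_1 = (0.160000 + 2.880000)/2 = 1.520000
  f(c_1) = f(1.520000) = 10.692608
  f(a) × f(c) < 0, new interval: [0.160000, 1.520000]
Iteration 2:
  c_2 = (0.160000 + 1.520000)/2 = 0.840000
  f(c_2) = f(0.840000) = 2.523904
  f(a) × f(c) < 0, new interval: [0.160000, 0.840000]
Iteration 3:
  c_3 = (0.160000 + 0.840000)/2 = 0.500000
  f(c_3) = f(0.500000) = 0.125000
  f(a) × f(c) < 0, new interval: [0.160000, 0.500000]
Iteration 4:
  c_4 = (0.160000 + 0.500000)/2 = 0.330000
  f(c_4) = f(0.330000) = -0.756263
  f(a) × f(c) ≥ 0, new interval: [0.330000, 0.500000]

After 4 iteration(s), the approximation is c_4 = 0.330000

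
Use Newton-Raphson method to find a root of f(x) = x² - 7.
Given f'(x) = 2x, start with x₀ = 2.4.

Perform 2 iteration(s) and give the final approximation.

f(x) = x² - 7
f'(x) = 2x
x₀ = 2.4

Newton-Raphson formula: x_{n+1} = x_n - f(x_n)/f'(x_n)

Iteration 1:
  f(2.400000) = -1.240000
  f'(2.400000) = 4.800000
  x_1 = 2.400000 - (-1.240000)/4.800000 = 2.658333
Iteration 2:
  f(2.658333) = 0.066736
  f'(2.658333) = 5.316667
  x_2 = 2.658333 - 0.066736/5.316667 = 2.645781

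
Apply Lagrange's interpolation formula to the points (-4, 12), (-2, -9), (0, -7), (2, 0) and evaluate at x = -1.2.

Lagrange interpolation formula:
P(x) = Σ yᵢ × Lᵢ(x)
where Lᵢ(x) = Π_{j≠i} (x - xⱼ)/(xᵢ - xⱼ)

L_0(-1.2) = (-1.2 - (-2))/(-4 - (-2)) × (-1.2 - 0)/(-4 - 0) × (-1.2 - 2)/(-4 - 2) = -0.064000
L_1(-1.2) = (-1.2 - (-4))/(-2 - (-4)) × (-1.2 - 0)/(-2 - 0) × (-1.2 - 2)/(-2 - 2) = 0.672000
L_2(-1.2) = (-1.2 - (-4))/(0 - (-4)) × (-1.2 - (-2))/(0 - (-2)) × (-1.2 - 2)/(0 - 2) = 0.448000
L_3(-1.2) = (-1.2 - (-4))/(2 - (-4)) × (-1.2 - (-2))/(2 - (-2)) × (-1.2 - 0)/(2 - 0) = -0.056000

P(-1.2) = 12×L_0(-1.2) + (-9)×L_1(-1.2) + (-7)×L_2(-1.2) + 0×L_3(-1.2)
P(-1.2) = -9.952000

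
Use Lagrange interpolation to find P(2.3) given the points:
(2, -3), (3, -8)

Lagrange interpolation formula:
P(x) = Σ yᵢ × Lᵢ(x)
where Lᵢ(x) = Π_{j≠i} (x - xⱼ)/(xᵢ - xⱼ)

L_0(2.3) = (2.3 - 3)/(2 - 3) = 0.700000
L_1(2.3) = (2.3 - 2)/(3 - 2) = 0.300000

P(2.3) = (-3)×L_0(2.3) + (-8)×L_1(2.3)
P(2.3) = -4.500000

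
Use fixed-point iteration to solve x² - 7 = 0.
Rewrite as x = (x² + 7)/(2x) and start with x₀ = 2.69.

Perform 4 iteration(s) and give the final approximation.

Equation: x² - 7 = 0
Fixed-point form: x = (x² + 7)/(2x)
x₀ = 2.69

x_1 = g(2.690000) = 2.646115
x_2 = g(2.646115) = 2.645751
x_3 = g(2.645751) = 2.645751
x_4 = g(2.645751) = 2.645751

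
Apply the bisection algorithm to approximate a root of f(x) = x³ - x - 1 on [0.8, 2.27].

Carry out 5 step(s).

f(x) = x³ - x - 1
Initial interval: [0.8, 2.27]

Iteration 1:
  c_1 = (0.800000 + 2.270000)/2 = 1.535000
  f(c_1) = f(1.535000) = 1.081805
  f(a) × f(c) < 0, new interval: [0.800000, 1.535000]
Iteration 2:
  c_2 = (0.800000 + 1.535000)/2 = 1.167500
  f(c_2) = f(1.167500) = -0.576132
  f(a) × f(c) ≥ 0, new interval: [1.167500, 1.535000]
Iteration 3:
  c_3 = (1.167500 + 1.535000)/2 = 1.351250
  f(c_3) = f(1.351250) = 0.115966
  f(a) × f(c) < 0, new interval: [1.167500, 1.351250]
Iteration 4:
  c_4 = (1.167500 + 1.351250)/2 = 1.259375
  f(c_4) = f(1.259375) = -0.261974
  f(a) × f(c) ≥ 0, new interval: [1.259375, 1.351250]
Iteration 5:
  c_5 = (1.259375 + 1.351250)/2 = 1.305312
  f(c_5) = f(1.305312) = -0.081268
  f(a) × f(c) ≥ 0, new interval: [1.305312, 1.351250]

After 5 iteration(s), the approximation is c_5 = 1.305312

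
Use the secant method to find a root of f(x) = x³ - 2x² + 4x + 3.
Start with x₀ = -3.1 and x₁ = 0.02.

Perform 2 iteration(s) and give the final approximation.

f(x) = x³ - 2x² + 4x + 3
x₀ = -3.1, x₁ = 0.02

Secant formula: x_{n+1} = x_n - f(x_n)(x_n - x_{n-1})/(f(x_n) - f(x_{n-1}))

Iteration 1:
  f(-3.100000) = -58.411000
  f(0.020000) = 3.079208
  x_2 = 0.020000 - 3.079208×(0.020000 - (-3.100000))/(3.079208 - (-58.411000))
       = -0.136238
Iteration 2:
  f(0.020000) = 3.079208
  f(-0.136238) = 2.415396
  x_3 = -0.136238 - 2.415396×(-0.136238 - 0.020000)/(2.415396 - 3.079208)
       = -0.704739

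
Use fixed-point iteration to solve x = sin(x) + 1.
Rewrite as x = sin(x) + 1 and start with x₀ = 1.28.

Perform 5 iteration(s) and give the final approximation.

Equation: x = sin(x) + 1
Fixed-point form: x = sin(x) + 1
x₀ = 1.28

x_1 = g(1.280000) = 1.958016
x_2 = g(1.958016) = 1.925963
x_3 = g(1.925963) = 1.937589
x_4 = g(1.937589) = 1.933482
x_5 = g(1.933482) = 1.934947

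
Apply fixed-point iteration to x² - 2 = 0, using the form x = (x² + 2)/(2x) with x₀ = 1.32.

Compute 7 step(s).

Equation: x² - 2 = 0
Fixed-point form: x = (x² + 2)/(2x)
x₀ = 1.32

x_1 = g(1.320000) = 1.417576
x_2 = g(1.417576) = 1.414218
x_3 = g(1.414218) = 1.414214
x_4 = g(1.414214) = 1.414214
x_5 = g(1.414214) = 1.414214
x_6 = g(1.414214) = 1.414214
x_7 = g(1.414214) = 1.414214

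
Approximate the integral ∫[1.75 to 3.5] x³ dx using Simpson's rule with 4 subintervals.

f(x) = x³
a = 1.75, b = 3.5, n = 4
h = (b - a)/n = 0.437500

Simpson's rule: (h/3)[f(x₀) + 4f(x₁) + 2f(x₂) + ... + f(xₙ)]

x_0 = 1.7500, f(x_0) = 5.359375, coefficient = 1
x_1 = 2.1875, f(x_1) = 10.467529, coefficient = 4
x_2 = 2.6250, f(x_2) = 18.087891, coefficient = 2
x_3 = 3.0625, f(x_3) = 28.722900, coefficient = 4
x_4 = 3.5000, f(x_4) = 42.875000, coefficient = 1

I ≈ (0.437500/3) × 241.171875 = 35.170898
Exact value: 35.170898
Error: 0.000000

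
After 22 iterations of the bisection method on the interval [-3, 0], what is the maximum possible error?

Bisection error bound: |error| ≤ (b-a)/2^n
|error| ≤ (0 - (-3))/2^22 = 3/2^22
|error| ≤ 0.0000007153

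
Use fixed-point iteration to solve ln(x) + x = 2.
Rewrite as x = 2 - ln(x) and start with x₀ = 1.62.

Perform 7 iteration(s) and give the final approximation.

Equation: ln(x) + x = 2
Fixed-point form: x = 2 - ln(x)
x₀ = 1.62

x_1 = g(1.620000) = 1.517574
x_2 = g(1.517574) = 1.582887
x_3 = g(1.582887) = 1.540750
x_4 = g(1.540750) = 1.567731
x_5 = g(1.567731) = 1.550371
x_6 = g(1.550371) = 1.561506
x_7 = g(1.561506) = 1.554349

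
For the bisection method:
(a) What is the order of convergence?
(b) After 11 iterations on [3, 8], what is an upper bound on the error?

(a) Bisection has linear (order 1) convergence; the error is halved each step.

(b) Error bound = (b-a)/2^n = (8 - 3)/2^{11}
    = 5/2^{11}

(a) 1 (linear); (b) error ≤ 2.44e-03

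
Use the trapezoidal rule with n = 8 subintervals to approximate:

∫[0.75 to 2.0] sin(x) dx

f(x) = sin(x)
a = 0.75, b = 2.0, n = 8
h = (b - a)/n = 0.156250

Trapezoidal rule: (h/2)[f(x₀) + 2f(x₁) + 2f(x₂) + ... + f(xₙ)]

x_0 = 0.7500, f(x_0) = 0.681639, coefficient = 1
x_1 = 0.9062, f(x_1) = 0.787197, coefficient = 2
x_2 = 1.0625, f(x_2) = 0.873575, coefficient = 2
x_3 = 1.2188, f(x_3) = 0.938669, coefficient = 2
x_4 = 1.3750, f(x_4) = 0.980893, coefficient = 2
x_5 = 1.5312, f(x_5) = 0.999218, coefficient = 2
x_6 = 1.6875, f(x_6) = 0.993198, coefficient = 2
x_7 = 1.8438, f(x_7) = 0.962979, coefficient = 2
x_8 = 2.0000, f(x_8) = 0.909297, coefficient = 1

I ≈ (0.156250/2) × 14.662393 = 1.145499
Exact value: 1.147836
Error: 0.002336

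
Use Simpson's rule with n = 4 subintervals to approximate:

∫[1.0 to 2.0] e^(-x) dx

f(x) = e^(-x)
a = 1.0, b = 2.0, n = 4
h = (b - a)/n = 0.250000

Simpson's rule: (h/3)[f(x₀) + 4f(x₁) + 2f(x₂) + ... + f(xₙ)]

x_0 = 1.0000, f(x_0) = 0.367879, coefficient = 1
x_1 = 1.2500, f(x_1) = 0.286505, coefficient = 4
x_2 = 1.5000, f(x_2) = 0.223130, coefficient = 2
x_3 = 1.7500, f(x_3) = 0.173774, coefficient = 4
x_4 = 2.0000, f(x_4) = 0.135335, coefficient = 1

I ≈ (0.250000/3) × 2.790590 = 0.232549
Exact value: 0.232544
Error: 0.000005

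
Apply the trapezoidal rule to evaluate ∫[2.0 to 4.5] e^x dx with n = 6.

f(x) = e^x
a = 2.0, b = 4.5, n = 6
h = (b - a)/n = 0.416667

Trapezoidal rule: (h/2)[f(x₀) + 2f(x₁) + 2f(x₂) + ... + f(xₙ)]

x_0 = 2.0000, f(x_0) = 7.389056, coefficient = 1
x_1 = 2.4167, f(x_1) = 11.208436, coefficient = 2
x_2 = 2.8333, f(x_2) = 17.002040, coefficient = 2
x_3 = 3.2500, f(x_3) = 25.790340, coefficient = 2
x_4 = 3.6667, f(x_4) = 39.121284, coefficient = 2
x_5 = 4.0833, f(x_5) = 59.342950, coefficient = 2
x_6 = 4.5000, f(x_6) = 90.017131, coefficient = 1

I ≈ (0.416667/2) × 402.336287 = 83.820060
Exact value: 82.628075
Error: 1.191985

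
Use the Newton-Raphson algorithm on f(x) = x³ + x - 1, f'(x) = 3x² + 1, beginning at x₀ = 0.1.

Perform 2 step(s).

f(x) = x³ + x - 1
f'(x) = 3x² + 1
x₀ = 0.1

Newton-Raphson formula: x_{n+1} = x_n - f(x_n)/f'(x_n)

Iteration 1:
  f(0.100000) = -0.899000
  f'(0.100000) = 1.030000
  x_1 = 0.100000 - (-0.899000)/1.030000 = 0.972816
Iteration 2:
  f(0.972816) = 0.893459
  f'(0.972816) = 3.839110
  x_2 = 0.972816 - 0.893459/3.839110 = 0.740090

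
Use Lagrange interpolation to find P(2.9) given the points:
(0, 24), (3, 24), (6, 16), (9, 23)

Lagrange interpolation formula:
P(x) = Σ yᵢ × Lᵢ(x)
where Lᵢ(x) = Π_{j≠i} (x - xⱼ)/(xᵢ - xⱼ)

L_0(2.9) = (2.9 - 3)/(0 - 3) × (2.9 - 6)/(0 - 6) × (2.9 - 9)/(0 - 9) = 0.011673
L_1(2.9) = (2.9 - 0)/(3 - 0) × (2.9 - 6)/(3 - 6) × (2.9 - 9)/(3 - 9) = 1.015537
L_2(2.9) = (2.9 - 0)/(6 - 0) × (2.9 - 3)/(6 - 3) × (2.9 - 9)/(6 - 9) = -0.032759
L_3(2.9) = (2.9 - 0)/(9 - 0) × (2.9 - 3)/(9 - 3) × (2.9 - 6)/(9 - 6) = 0.005549

P(2.9) = 24×L_0(2.9) + 24×L_1(2.9) + 16×L_2(2.9) + 23×L_3(2.9)
P(2.9) = 24.256525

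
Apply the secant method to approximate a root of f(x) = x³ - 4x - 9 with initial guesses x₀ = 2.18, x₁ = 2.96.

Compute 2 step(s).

f(x) = x³ - 4x - 9
x₀ = 2.18, x₁ = 2.96

Secant formula: x_{n+1} = x_n - f(x_n)(x_n - x_{n-1})/(f(x_n) - f(x_{n-1}))

Iteration 1:
  f(2.180000) = -7.359768
  f(2.960000) = 5.094336
  x_2 = 2.960000 - 5.094336×(2.960000 - 2.180000)/(5.094336 - (-7.359768))
       = 2.640942
Iteration 2:
  f(2.960000) = 5.094336
  f(2.640942) = -1.144322
  x_3 = 2.640942 - (-1.144322)×(2.640942 - 2.960000)/(-1.144322 - 5.094336)
       = 2.699465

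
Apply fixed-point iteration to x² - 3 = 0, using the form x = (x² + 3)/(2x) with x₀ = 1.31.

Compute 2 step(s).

Equation: x² - 3 = 0
Fixed-point form: x = (x² + 3)/(2x)
x₀ = 1.31

x_1 = g(1.310000) = 1.800038
x_2 = g(1.800038) = 1.733335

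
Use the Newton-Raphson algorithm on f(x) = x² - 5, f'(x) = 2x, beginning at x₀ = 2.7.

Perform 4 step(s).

f(x) = x² - 5
f'(x) = 2x
x₀ = 2.7

Newton-Raphson formula: x_{n+1} = x_n - f(x_n)/f'(x_n)

Iteration 1:
  f(2.700000) = 2.290000
  f'(2.700000) = 5.400000
  x_1 = 2.700000 - 2.290000/5.400000 = 2.275926
Iteration 2:
  f(2.275926) = 0.179839
  f'(2.275926) = 4.551852
  x_2 = 2.275926 - 0.179839/4.551852 = 2.236417
Iteration 3:
  f(2.236417) = 0.001561
  f'(2.236417) = 4.472834
  x_3 = 2.236417 - 0.001561/4.472834 = 2.236068
Iteration 4:
  f(2.236068) = 0.000000
  f'(2.236068) = 4.472136
  x_4 = 2.236068 - 0.000000/4.472136 = 2.236068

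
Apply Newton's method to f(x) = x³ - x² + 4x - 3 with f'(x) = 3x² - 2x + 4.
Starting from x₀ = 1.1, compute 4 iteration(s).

f(x) = x³ - x² + 4x - 3
f'(x) = 3x² - 2x + 4
x₀ = 1.1

Newton-Raphson formula: x_{n+1} = x_n - f(x_n)/f'(x_n)

Iteration 1:
  f(1.100000) = 1.521000
  f'(1.100000) = 5.430000
  x_1 = 1.100000 - 1.521000/5.430000 = 0.819890
Iteration 2:
  f(0.819890) = 0.158484
  f'(0.819890) = 4.376877
  x_2 = 0.819890 - 0.158484/4.376877 = 0.783680
Iteration 3:
  f(0.783680) = 0.001866
  f'(0.783680) = 4.275103
  x_3 = 0.783680 - 0.001866/4.275103 = 0.783243
Iteration 4:
  f(0.783243) = 0.000000
  f'(0.783243) = 4.273924
  x_4 = 0.783243 - 0.000000/4.273924 = 0.783243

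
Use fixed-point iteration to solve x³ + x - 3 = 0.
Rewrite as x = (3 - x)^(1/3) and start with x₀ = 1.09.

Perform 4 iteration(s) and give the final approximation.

Equation: x³ + x - 3 = 0
Fixed-point form: x = (3 - x)^(1/3)
x₀ = 1.09

x_1 = g(1.090000) = 1.240731
x_2 = g(1.240731) = 1.207195
x_3 = g(1.207195) = 1.214817
x_4 = g(1.214817) = 1.213093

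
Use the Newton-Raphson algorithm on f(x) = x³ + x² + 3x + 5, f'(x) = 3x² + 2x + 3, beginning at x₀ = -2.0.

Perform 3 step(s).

f(x) = x³ + x² + 3x + 5
f'(x) = 3x² + 2x + 3
x₀ = -2.0

Newton-Raphson formula: x_{n+1} = x_n - f(x_n)/f'(x_n)

Iteration 1:
  f(-2.000000) = -5.000000
  f'(-2.000000) = 11.000000
  x_1 = -2.000000 - (-5.000000)/11.000000 = -1.545455
Iteration 2:
  f(-1.545455) = -0.939144
  f'(-1.545455) = 7.074380
  x_2 = -1.545455 - (-0.939144)/7.074380 = -1.412702
Iteration 3:
  f(-1.412702) = -0.061745
  f'(-1.412702) = 6.161775
  x_3 = -1.412702 - (-0.061745)/6.161775 = -1.402681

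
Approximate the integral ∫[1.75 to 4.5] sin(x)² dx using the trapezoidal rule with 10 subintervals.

f(x) = sin(x)²
a = 1.75, b = 4.5, n = 10
h = (b - a)/n = 0.275000

Trapezoidal rule: (h/2)[f(x₀) + 2f(x₁) + 2f(x₂) + ... + f(xₙ)]

x_0 = 1.7500, f(x_0) = 0.968228, coefficient = 1
x_1 = 2.0250, f(x_1) = 0.807501, coefficient = 2
x_2 = 2.3000, f(x_2) = 0.556076, coefficient = 2
x_3 = 2.5750, f(x_3) = 0.288112, coefficient = 2
x_4 = 2.8500, f(x_4) = 0.082644, coefficient = 2
x_5 = 3.1250, f(x_5) = 0.000275, coefficient = 2
x_6 = 3.4000, f(x_6) = 0.065301, coefficient = 2
x_7 = 3.6750, f(x_7) = 0.258542, coefficient = 2
x_8 = 3.9500, f(x_8) = 0.523001, coefficient = 2
x_9 = 4.2250, f(x_9) = 0.780676, coefficient = 2
x_10 = 4.5000, f(x_10) = 0.955565, coefficient = 1

I ≈ (0.275000/2) × 8.648050 = 1.189107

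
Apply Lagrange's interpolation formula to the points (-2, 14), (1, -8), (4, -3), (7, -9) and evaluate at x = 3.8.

Lagrange interpolation formula:
P(x) = Σ yᵢ × Lᵢ(x)
where Lᵢ(x) = Π_{j≠i} (x - xⱼ)/(xᵢ - xⱼ)

L_0(3.8) = (3.8 - 1)/(-2 - 1) × (3.8 - 4)/(-2 - 4) × (3.8 - 7)/(-2 - 7) = -0.011062
L_1(3.8) = (3.8 - (-2))/(1 - (-2)) × (3.8 - 4)/(1 - 4) × (3.8 - 7)/(1 - 7) = 0.068741
L_2(3.8) = (3.8 - (-2))/(4 - (-2)) × (3.8 - 1)/(4 - 1) × (3.8 - 7)/(4 - 7) = 0.962370
L_3(3.8) = (3.8 - (-2))/(7 - (-2)) × (3.8 - 1)/(7 - 1) × (3.8 - 4)/(7 - 4) = -0.020049

P(3.8) = 14×L_0(3.8) + (-8)×L_1(3.8) + (-3)×L_2(3.8) + (-9)×L_3(3.8)
P(3.8) = -3.411457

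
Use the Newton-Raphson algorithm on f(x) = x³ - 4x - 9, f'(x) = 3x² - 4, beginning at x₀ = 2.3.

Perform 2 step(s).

f(x) = x³ - 4x - 9
f'(x) = 3x² - 4
x₀ = 2.3

Newton-Raphson formula: x_{n+1} = x_n - f(x_n)/f'(x_n)

Iteration 1:
  f(2.300000) = -6.033000
  f'(2.300000) = 11.870000
  x_1 = 2.300000 - (-6.033000)/11.870000 = 2.808256
Iteration 2:
  f(2.808256) = 1.913732
  f'(2.808256) = 19.658907
  x_2 = 2.808256 - 1.913732/19.658907 = 2.710909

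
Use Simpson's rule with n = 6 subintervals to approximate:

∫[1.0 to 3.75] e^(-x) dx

f(x) = e^(-x)
a = 1.0, b = 3.75, n = 6
h = (b - a)/n = 0.458333

Simpson's rule: (h/3)[f(x₀) + 4f(x₁) + 2f(x₂) + ... + f(xₙ)]

x_0 = 1.0000, f(x_0) = 0.367879, coefficient = 1
x_1 = 1.4583, f(x_1) = 0.232624, coefficient = 4
x_2 = 1.9167, f(x_2) = 0.147096, coefficient = 2
x_3 = 2.3750, f(x_3) = 0.093014, coefficient = 4
x_4 = 2.8333, f(x_4) = 0.058816, coefficient = 2
x_5 = 3.2917, f(x_5) = 0.037192, coefficient = 4
x_6 = 3.7500, f(x_6) = 0.023518, coefficient = 1

I ≈ (0.458333/3) × 2.254543 = 0.344444
Exact value: 0.344362
Error: 0.000082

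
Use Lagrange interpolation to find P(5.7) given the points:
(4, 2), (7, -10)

Lagrange interpolation formula:
P(x) = Σ yᵢ × Lᵢ(x)
where Lᵢ(x) = Π_{j≠i} (x - xⱼ)/(xᵢ - xⱼ)

L_0(5.7) = (5.7 - 7)/(4 - 7) = 0.433333
L_1(5.7) = (5.7 - 4)/(7 - 4) = 0.566667

P(5.7) = 2×L_0(5.7) + (-10)×L_1(5.7)
P(5.7) = -4.800000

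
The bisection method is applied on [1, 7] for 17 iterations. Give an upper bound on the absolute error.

Bisection error bound: |error| ≤ (b-a)/2^n
|error| ≤ (7 - 1)/2^17 = 6/2^17
|error| ≤ 0.0000457764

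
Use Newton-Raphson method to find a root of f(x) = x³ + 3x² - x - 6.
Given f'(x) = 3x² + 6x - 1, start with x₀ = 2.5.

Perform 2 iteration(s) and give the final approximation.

f(x) = x³ + 3x² - x - 6
f'(x) = 3x² + 6x - 1
x₀ = 2.5

Newton-Raphson formula: x_{n+1} = x_n - f(x_n)/f'(x_n)

Iteration 1:
  f(2.500000) = 25.875000
  f'(2.500000) = 32.750000
  x_1 = 2.500000 - 25.875000/32.750000 = 1.709924
Iteration 2:
  f(1.709924) = 6.061135
  f'(1.709924) = 18.031059
  x_2 = 1.709924 - 6.061135/18.031059 = 1.373774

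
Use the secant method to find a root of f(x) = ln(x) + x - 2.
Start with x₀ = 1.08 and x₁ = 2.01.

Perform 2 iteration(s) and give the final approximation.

f(x) = ln(x) + x - 2
x₀ = 1.08, x₁ = 2.01

Secant formula: x_{n+1} = x_n - f(x_n)(x_n - x_{n-1})/(f(x_n) - f(x_{n-1}))

Iteration 1:
  f(1.080000) = -0.843039
  f(2.010000) = 0.708135
  x_2 = 2.010000 - 0.708135×(2.010000 - 1.080000)/(0.708135 - (-0.843039))
       = 1.585441
Iteration 2:
  f(2.010000) = 0.708135
  f(1.585441) = 0.046303
  x_3 = 1.585441 - 0.046303×(1.585441 - 2.010000)/(0.046303 - 0.708135)
       = 1.555738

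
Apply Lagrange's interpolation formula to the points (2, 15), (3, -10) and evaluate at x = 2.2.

Lagrange interpolation formula:
P(x) = Σ yᵢ × Lᵢ(x)
where Lᵢ(x) = Π_{j≠i} (x - xⱼ)/(xᵢ - xⱼ)

L_0(2.2) = (2.2 - 3)/(2 - 3) = 0.800000
L_1(2.2) = (2.2 - 2)/(3 - 2) = 0.200000

P(2.2) = 15×L_0(2.2) + (-10)×L_1(2.2)
P(2.2) = 10.000000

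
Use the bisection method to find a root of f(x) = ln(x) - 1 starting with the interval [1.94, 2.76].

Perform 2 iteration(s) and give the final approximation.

f(x) = ln(x) - 1
Initial interval: [1.94, 2.76]

Iteration 1:
  c_1 = (1.940000 + 2.760000)/2 = 2.350000
  f(c_1) = f(2.350000) = -0.145585
  f(a) × f(c) ≥ 0, new interval: [2.350000, 2.760000]
Iteration 2:
  c_2 = (2.350000 + 2.760000)/2 = 2.555000
  f(c_2) = f(2.555000) = -0.061948
  f(a) × f(c) ≥ 0, new interval: [2.555000, 2.760000]

After 2 iteration(s), the approximation is c_2 = 2.555000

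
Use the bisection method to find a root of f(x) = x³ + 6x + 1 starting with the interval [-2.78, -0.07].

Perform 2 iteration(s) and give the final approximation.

f(x) = x³ + 6x + 1
Initial interval: [-2.78, -0.07]

Iteration 1:
  c_1 = (-2.780000 + (-0.070000))/2 = -1.425000
  f(c_1) = f(-1.425000) = -10.443641
  f(a) × f(c) ≥ 0, new interval: [-1.425000, -0.070000]
Iteration 2:
  c_2 = (-1.425000 + (-0.070000))/2 = -0.747500
  f(c_2) = f(-0.747500) = -3.902670
  f(a) × f(c) ≥ 0, new interval: [-0.747500, -0.070000]

After 2 iteration(s), the approximation is c_2 = -0.747500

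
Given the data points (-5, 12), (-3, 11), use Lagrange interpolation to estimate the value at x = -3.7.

Lagrange interpolation formula:
P(x) = Σ yᵢ × Lᵢ(x)
where Lᵢ(x) = Π_{j≠i} (x - xⱼ)/(xᵢ - xⱼ)

L_0(-3.7) = (-3.7 - (-3))/(-5 - (-3)) = 0.350000
L_1(-3.7) = (-3.7 - (-5))/(-3 - (-5)) = 0.650000

P(-3.7) = 12×L_0(-3.7) + 11×L_1(-3.7)
P(-3.7) = 11.350000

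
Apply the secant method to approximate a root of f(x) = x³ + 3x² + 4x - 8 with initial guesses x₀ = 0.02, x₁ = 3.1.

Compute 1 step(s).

f(x) = x³ + 3x² + 4x - 8
x₀ = 0.02, x₁ = 3.1

Secant formula: x_{n+1} = x_n - f(x_n)(x_n - x_{n-1})/(f(x_n) - f(x_{n-1}))

Iteration 1:
  f(0.020000) = -7.918792
  f(3.100000) = 63.021000
  x_2 = 3.100000 - 63.021000×(3.100000 - 0.020000)/(63.021000 - (-7.918792))
       = 0.363811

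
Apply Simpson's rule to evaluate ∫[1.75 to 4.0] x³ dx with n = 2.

f(x) = x³
a = 1.75, b = 4.0, n = 2
h = (b - a)/n = 1.125000

Simpson's rule: (h/3)[f(x₀) + 4f(x₁) + 2f(x₂) + ... + f(xₙ)]

x_0 = 1.7500, f(x_0) = 5.359375, coefficient = 1
x_1 = 2.8750, f(x_1) = 23.763672, coefficient = 4
x_2 = 4.0000, f(x_2) = 64.000000, coefficient = 1

I ≈ (1.125000/3) × 164.414062 = 61.655273
Exact value: 61.655273
Error: 0.000000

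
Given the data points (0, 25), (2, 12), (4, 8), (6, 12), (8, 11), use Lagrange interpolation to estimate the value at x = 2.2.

Lagrange interpolation formula:
P(x) = Σ yᵢ × Lᵢ(x)
where Lᵢ(x) = Π_{j≠i} (x - xⱼ)/(xᵢ - xⱼ)

L_0(2.2) = (2.2 - 2)/(0 - 2) × (2.2 - 4)/(0 - 4) × (2.2 - 6)/(0 - 6) × (2.2 - 8)/(0 - 8) = -0.020663
L_1(2.2) = (2.2 - 0)/(2 - 0) × (2.2 - 4)/(2 - 4) × (2.2 - 6)/(2 - 6) × (2.2 - 8)/(2 - 8) = 0.909150
L_2(2.2) = (2.2 - 0)/(4 - 0) × (2.2 - 2)/(4 - 2) × (2.2 - 6)/(4 - 6) × (2.2 - 8)/(4 - 8) = 0.151525
L_3(2.2) = (2.2 - 0)/(6 - 0) × (2.2 - 2)/(6 - 2) × (2.2 - 4)/(6 - 4) × (2.2 - 8)/(6 - 8) = -0.047850
L_4(2.2) = (2.2 - 0)/(8 - 0) × (2.2 - 2)/(8 - 2) × (2.2 - 4)/(8 - 4) × (2.2 - 6)/(8 - 6) = 0.007838

P(2.2) = 25×L_0(2.2) + 12×L_1(2.2) + 8×L_2(2.2) + 12×L_3(2.2) + 11×L_4(2.2)
P(2.2) = 11.117450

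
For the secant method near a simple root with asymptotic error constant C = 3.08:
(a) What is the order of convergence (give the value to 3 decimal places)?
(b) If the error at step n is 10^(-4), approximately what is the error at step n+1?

(a) Secant method has superlinear convergence with order φ = (1+√5)/2 ≈ 1.618.
    This means |e_{n+1}| ≈ C|e_n|^1.618.

(b) With |e_n| = 10^(-4) and C = 3.08:
    |e_{n+1}| ≈ 3.08 × (10^(-4))^1.618 = 3.08 × 10^(-6.47)

(a) ≈ 1.618 (golden ratio); (b) |e_{n+1}| ≈ 1.039e-06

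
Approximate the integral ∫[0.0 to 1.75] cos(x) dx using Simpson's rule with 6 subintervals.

f(x) = cos(x)
a = 0.0, b = 1.75, n = 6
h = (b - a)/n = 0.291667

Simpson's rule: (h/3)[f(x₀) + 4f(x₁) + 2f(x₂) + ... + f(xₙ)]

x_0 = 0.0000, f(x_0) = 1.000000, coefficient = 1
x_1 = 0.2917, f(x_1) = 0.957766, coefficient = 4
x_2 = 0.5833, f(x_2) = 0.834631, coefficient = 2
x_3 = 0.8750, f(x_3) = 0.640997, coefficient = 4
x_4 = 1.1667, f(x_4) = 0.393219, coefficient = 2
x_5 = 1.4583, f(x_5) = 0.112226, coefficient = 4
x_6 = 1.7500, f(x_6) = -0.178246, coefficient = 1

I ≈ (0.291667/3) × 10.121409 = 0.984026
Exact value: 0.983986
Error: 0.000040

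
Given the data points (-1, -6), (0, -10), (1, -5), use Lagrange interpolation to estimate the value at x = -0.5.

Lagrange interpolation formula:
P(x) = Σ yᵢ × Lᵢ(x)
where Lᵢ(x) = Π_{j≠i} (x - xⱼ)/(xᵢ - xⱼ)

L_0(-0.5) = (-0.5 - 0)/(-1 - 0) × (-0.5 - 1)/(-1 - 1) = 0.375000
L_1(-0.5) = (-0.5 - (-1))/(0 - (-1)) × (-0.5 - 1)/(0 - 1) = 0.750000
L_2(-0.5) = (-0.5 - (-1))/(1 - (-1)) × (-0.5 - 0)/(1 - 0) = -0.125000

P(-0.5) = (-6)×L_0(-0.5) + (-10)×L_1(-0.5) + (-5)×L_2(-0.5)
P(-0.5) = -9.125000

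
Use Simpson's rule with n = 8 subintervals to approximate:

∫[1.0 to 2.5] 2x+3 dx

f(x) = 2x+3
a = 1.0, b = 2.5, n = 8
h = (b - a)/n = 0.187500

Simpson's rule: (h/3)[f(x₀) + 4f(x₁) + 2f(x₂) + ... + f(xₙ)]

x_0 = 1.0000, f(x_0) = 5.000000, coefficient = 1
x_1 = 1.1875, f(x_1) = 5.375000, coefficient = 4
x_2 = 1.3750, f(x_2) = 5.750000, coefficient = 2
x_3 = 1.5625, f(x_3) = 6.125000, coefficient = 4
x_4 = 1.7500, f(x_4) = 6.500000, coefficient = 2
x_5 = 1.9375, f(x_5) = 6.875000, coefficient = 4
x_6 = 2.1250, f(x_6) = 7.250000, coefficient = 2
x_7 = 2.3125, f(x_7) = 7.625000, coefficient = 4
x_8 = 2.5000, f(x_8) = 8.000000, coefficient = 1

I ≈ (0.187500/3) × 156.000000 = 9.750000
Exact value: 9.750000
Error: 0.000000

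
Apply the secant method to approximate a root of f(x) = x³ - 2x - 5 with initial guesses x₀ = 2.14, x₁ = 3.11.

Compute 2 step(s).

f(x) = x³ - 2x - 5
x₀ = 2.14, x₁ = 3.11

Secant formula: x_{n+1} = x_n - f(x_n)(x_n - x_{n-1})/(f(x_n) - f(x_{n-1}))

Iteration 1:
  f(2.140000) = 0.520344
  f(3.110000) = 18.860231
  x_2 = 3.110000 - 18.860231×(3.110000 - 2.140000)/(18.860231 - 0.520344)
       = 2.112479
Iteration 2:
  f(3.110000) = 18.860231
  f(2.112479) = 0.202121
  x_3 = 2.112479 - 0.202121×(2.112479 - 3.110000)/(0.202121 - 18.860231)
       = 2.101673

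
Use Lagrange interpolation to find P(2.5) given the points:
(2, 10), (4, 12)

Lagrange interpolation formula:
P(x) = Σ yᵢ × Lᵢ(x)
where Lᵢ(x) = Π_{j≠i} (x - xⱼ)/(xᵢ - xⱼ)

L_0(2.5) = (2.5 - 4)/(2 - 4) = 0.750000
L_1(2.5) = (2.5 - 2)/(4 - 2) = 0.250000

P(2.5) = 10×L_0(2.5) + 12×L_1(2.5)
P(2.5) = 10.500000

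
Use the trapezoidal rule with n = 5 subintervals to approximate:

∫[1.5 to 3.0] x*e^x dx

f(x) = x*e^x
a = 1.5, b = 3.0, n = 5
h = (b - a)/n = 0.300000

Trapezoidal rule: (h/2)[f(x₀) + 2f(x₁) + 2f(x₂) + ... + f(xₙ)]

x_0 = 1.5000, f(x_0) = 6.722534, coefficient = 1
x_1 = 1.8000, f(x_1) = 10.889365, coefficient = 2
x_2 = 2.1000, f(x_2) = 17.148957, coefficient = 2
x_3 = 2.4000, f(x_3) = 26.455623, coefficient = 2
x_4 = 2.7000, f(x_4) = 40.175276, coefficient = 2
x_5 = 3.0000, f(x_5) = 60.256611, coefficient = 1

I ≈ (0.300000/2) × 256.317587 = 38.447638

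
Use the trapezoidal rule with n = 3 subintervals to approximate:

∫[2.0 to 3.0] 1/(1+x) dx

f(x) = 1/(1+x)
a = 2.0, b = 3.0, n = 3
h = (b - a)/n = 0.333333

Trapezoidal rule: (h/2)[f(x₀) + 2f(x₁) + 2f(x₂) + ... + f(xₙ)]

x_0 = 2.0000, f(x_0) = 0.333333, coefficient = 1
x_1 = 2.3333, f(x_1) = 0.300000, coefficient = 2
x_2 = 2.6667, f(x_2) = 0.272727, coefficient = 2
x_3 = 3.0000, f(x_3) = 0.250000, coefficient = 1

I ≈ (0.333333/2) × 1.728788 = 0.288131
Exact value: 0.287682
Error: 0.000449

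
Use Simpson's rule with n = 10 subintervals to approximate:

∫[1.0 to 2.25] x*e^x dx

f(x) = x*e^x
a = 1.0, b = 2.25, n = 10
h = (b - a)/n = 0.125000

Simpson's rule: (h/3)[f(x₀) + 4f(x₁) + 2f(x₂) + ... + f(xₙ)]

x_0 = 1.0000, f(x_0) = 2.718282, coefficient = 1
x_1 = 1.1250, f(x_1) = 3.465244, coefficient = 4
x_2 = 1.2500, f(x_2) = 4.362929, coefficient = 2
x_3 = 1.3750, f(x_3) = 5.438230, coefficient = 4
x_4 = 1.5000, f(x_4) = 6.722534, coefficient = 2
x_5 = 1.6250, f(x_5) = 8.252431, coefficient = 4
x_6 = 1.7500, f(x_6) = 10.070555, coefficient = 2
x_7 = 1.8750, f(x_7) = 12.226536, coefficient = 4
x_8 = 2.0000, f(x_8) = 14.778112, coefficient = 2
x_9 = 2.1250, f(x_9) = 17.792407, coefficient = 4
x_10 = 2.2500, f(x_10) = 21.347406, coefficient = 1

I ≈ (0.125000/3) × 284.633339 = 11.859722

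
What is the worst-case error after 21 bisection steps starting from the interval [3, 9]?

Bisection error bound: |error| ≤ (b-a)/2^n
|error| ≤ (9 - 3)/2^21 = 6/2^21
|error| ≤ 0.0000028610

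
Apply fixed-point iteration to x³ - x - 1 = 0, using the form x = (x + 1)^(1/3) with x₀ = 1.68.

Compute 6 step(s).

Equation: x³ - x - 1 = 0
Fixed-point form: x = (x + 1)^(1/3)
x₀ = 1.68

x_1 = g(1.680000) = 1.389030
x_2 = g(1.389030) = 1.336823
x_3 = g(1.336823) = 1.327013
x_4 = g(1.327013) = 1.325154
x_5 = g(1.325154) = 1.324801
x_6 = g(1.324801) = 1.324734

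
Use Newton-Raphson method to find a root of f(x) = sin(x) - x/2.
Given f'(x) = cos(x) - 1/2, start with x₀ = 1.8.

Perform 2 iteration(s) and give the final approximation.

f(x) = sin(x) - x/2
f'(x) = cos(x) - 1/2
x₀ = 1.8

Newton-Raphson formula: x_{n+1} = x_n - f(x_n)/f'(x_n)

Iteration 1:
  f(1.800000) = 0.073848
  f'(1.800000) = -0.727202
  x_1 = 1.800000 - 0.073848/(-0.727202) = 1.901550
Iteration 2:
  f(1.901550) = -0.004977
  f'(1.901550) = -0.824756
  x_2 = 1.901550 - (-0.004977)/(-0.824756) = 1.895515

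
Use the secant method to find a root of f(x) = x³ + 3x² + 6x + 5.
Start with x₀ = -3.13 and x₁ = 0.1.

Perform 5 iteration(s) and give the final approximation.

f(x) = x³ + 3x² + 6x + 5
x₀ = -3.13, x₁ = 0.1

Secant formula: x_{n+1} = x_n - f(x_n)(x_n - x_{n-1})/(f(x_n) - f(x_{n-1}))

Iteration 1:
  f(-3.130000) = -15.053597
  f(0.100000) = 5.631000
  x_2 = 0.100000 - 5.631000×(0.100000 - (-3.130000))/(5.631000 - (-15.053597))
       = -0.779308
Iteration 2:
  f(0.100000) = 5.631000
  f(-0.779308) = 1.672825
  x_3 = -0.779308 - 1.672825×(-0.779308 - 0.100000)/(1.672825 - 5.631000)
       = -1.150926
Iteration 3:
  f(-0.779308) = 1.672825
  f(-1.150926) = 0.543785
  x_4 = -1.150926 - 0.543785×(-1.150926 - (-0.779308))/(0.543785 - 1.672825)
       = -1.329910
Iteration 4:
  f(-1.150926) = 0.543785
  f(-1.329910) = -0.025637
  x_5 = -1.329910 - (-0.025637)×(-1.329910 - (-1.150926))/(-0.025637 - 0.543785)
       = -1.321851
Iteration 5:
  f(-1.329910) = -0.025637
  f(-1.321851) = 0.001106
  x_6 = -1.321851 - 0.001106×(-1.321851 - (-1.329910))/(0.001106 - (-0.025637))
       = -1.322185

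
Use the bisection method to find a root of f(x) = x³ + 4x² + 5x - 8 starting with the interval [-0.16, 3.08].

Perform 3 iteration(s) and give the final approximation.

f(x) = x³ + 4x² + 5x - 8
Initial interval: [-0.16, 3.08]

Iteration 1:
  c_1 = (-0.160000 + 3.080000)/2 = 1.460000
  f(c_1) = f(1.460000) = 10.938536
  f(a) × f(c) < 0, new interval: [-0.160000, 1.460000]
Iteration 2:
  c_2 = (-0.160000 + 1.460000)/2 = 0.650000
  f(c_2) = f(0.650000) = -2.785375
  f(a) × f(c) ≥ 0, new interval: [0.650000, 1.460000]
Iteration 3:
  c_3 = (0.650000 + 1.460000)/2 = 1.055000
  f(c_3) = f(1.055000) = 2.901341
  f(a) × f(c) < 0, new interval: [0.650000, 1.055000]

After 3 iteration(s), the approximation is c_3 = 1.055000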